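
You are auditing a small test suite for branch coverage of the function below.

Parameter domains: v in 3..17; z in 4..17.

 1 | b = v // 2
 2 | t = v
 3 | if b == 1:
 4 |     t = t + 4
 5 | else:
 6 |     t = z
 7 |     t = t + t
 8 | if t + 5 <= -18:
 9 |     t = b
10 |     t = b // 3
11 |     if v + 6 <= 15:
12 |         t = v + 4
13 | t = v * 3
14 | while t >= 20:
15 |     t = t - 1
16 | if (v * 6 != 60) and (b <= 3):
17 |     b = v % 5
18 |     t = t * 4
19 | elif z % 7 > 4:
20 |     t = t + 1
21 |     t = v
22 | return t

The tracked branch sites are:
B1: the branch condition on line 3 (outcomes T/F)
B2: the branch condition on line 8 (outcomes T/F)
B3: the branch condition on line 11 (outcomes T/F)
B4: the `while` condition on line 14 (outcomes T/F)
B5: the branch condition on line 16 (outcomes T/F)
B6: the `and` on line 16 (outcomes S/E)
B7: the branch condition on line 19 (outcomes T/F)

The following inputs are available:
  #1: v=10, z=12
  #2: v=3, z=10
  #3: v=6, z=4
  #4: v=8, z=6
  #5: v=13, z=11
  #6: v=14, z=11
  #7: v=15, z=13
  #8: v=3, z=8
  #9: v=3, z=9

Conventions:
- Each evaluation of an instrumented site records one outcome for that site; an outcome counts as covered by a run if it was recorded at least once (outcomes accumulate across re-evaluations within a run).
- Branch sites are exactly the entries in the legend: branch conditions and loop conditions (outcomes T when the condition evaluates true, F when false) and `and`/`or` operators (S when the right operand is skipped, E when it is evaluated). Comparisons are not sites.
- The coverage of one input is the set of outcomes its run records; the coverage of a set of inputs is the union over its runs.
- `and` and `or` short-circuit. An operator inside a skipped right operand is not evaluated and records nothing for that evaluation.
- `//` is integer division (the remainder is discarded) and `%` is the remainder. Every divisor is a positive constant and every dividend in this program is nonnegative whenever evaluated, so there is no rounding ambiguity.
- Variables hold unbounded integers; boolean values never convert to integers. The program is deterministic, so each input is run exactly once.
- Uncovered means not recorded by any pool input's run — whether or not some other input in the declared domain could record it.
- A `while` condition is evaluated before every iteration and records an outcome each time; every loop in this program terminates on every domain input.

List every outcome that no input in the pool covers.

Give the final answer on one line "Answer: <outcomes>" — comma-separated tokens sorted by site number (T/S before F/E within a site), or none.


test 1 (v=10, z=12) hits B1=F, B2=F, B4=T, B4=F, B5=F, B6=S, B7=T
test 2 (v=3, z=10) hits B1=T, B2=F, B4=F, B5=T, B6=E
test 3 (v=6, z=4) hits B1=F, B2=F, B4=F, B5=T, B6=E
test 4 (v=8, z=6) hits B1=F, B2=F, B4=T, B4=F, B5=F, B6=E, B7=T
test 5 (v=13, z=11) hits B1=F, B2=F, B4=T, B4=F, B5=F, B6=E, B7=F
test 6 (v=14, z=11) hits B1=F, B2=F, B4=T, B4=F, B5=F, B6=E, B7=F
test 7 (v=15, z=13) hits B1=F, B2=F, B4=T, B4=F, B5=F, B6=E, B7=T
test 8 (v=3, z=8) hits B1=T, B2=F, B4=F, B5=T, B6=E
test 9 (v=3, z=9) hits B1=T, B2=F, B4=F, B5=T, B6=E
union over the pool: B1=T, B1=F, B2=F, B4=T, B4=F, B5=T, B5=F, B6=S, B6=E, B7=T, B7=F
uncovered (3 of 14): B2=T, B3=T, B3=F
Answer: B2=T, B3=T, B3=F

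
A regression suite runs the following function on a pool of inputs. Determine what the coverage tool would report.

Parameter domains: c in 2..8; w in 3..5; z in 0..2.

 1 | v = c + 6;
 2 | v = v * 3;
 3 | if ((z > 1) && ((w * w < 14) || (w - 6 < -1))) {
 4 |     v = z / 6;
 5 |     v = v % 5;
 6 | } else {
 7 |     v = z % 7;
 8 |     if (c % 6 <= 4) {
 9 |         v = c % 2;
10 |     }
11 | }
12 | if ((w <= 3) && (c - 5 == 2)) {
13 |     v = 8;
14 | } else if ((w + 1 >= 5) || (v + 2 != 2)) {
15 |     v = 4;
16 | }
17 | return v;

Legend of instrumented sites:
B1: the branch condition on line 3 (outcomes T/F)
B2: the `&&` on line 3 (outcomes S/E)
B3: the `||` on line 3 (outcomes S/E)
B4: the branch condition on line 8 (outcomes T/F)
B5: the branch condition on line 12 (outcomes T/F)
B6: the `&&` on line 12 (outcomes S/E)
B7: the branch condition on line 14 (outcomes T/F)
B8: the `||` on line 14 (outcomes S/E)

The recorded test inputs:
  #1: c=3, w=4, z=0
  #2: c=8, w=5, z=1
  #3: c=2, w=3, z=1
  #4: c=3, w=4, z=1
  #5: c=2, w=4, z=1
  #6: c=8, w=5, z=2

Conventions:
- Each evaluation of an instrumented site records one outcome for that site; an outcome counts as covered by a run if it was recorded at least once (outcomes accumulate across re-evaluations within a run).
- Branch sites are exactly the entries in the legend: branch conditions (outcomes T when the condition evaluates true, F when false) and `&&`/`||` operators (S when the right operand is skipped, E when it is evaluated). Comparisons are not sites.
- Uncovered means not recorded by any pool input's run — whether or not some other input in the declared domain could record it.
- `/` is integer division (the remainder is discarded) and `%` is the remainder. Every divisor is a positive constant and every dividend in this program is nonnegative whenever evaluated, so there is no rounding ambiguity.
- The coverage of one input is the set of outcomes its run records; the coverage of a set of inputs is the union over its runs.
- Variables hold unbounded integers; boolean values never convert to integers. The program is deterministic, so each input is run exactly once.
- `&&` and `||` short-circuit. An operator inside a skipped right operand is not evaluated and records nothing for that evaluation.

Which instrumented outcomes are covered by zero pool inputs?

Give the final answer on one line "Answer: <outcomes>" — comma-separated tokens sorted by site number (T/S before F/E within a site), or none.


test 1 (c=3, w=4, z=0) fires B2->S, B1->F, B4->T, B6->S, B5->F, B8->S, B7->T; hits B1=F, B2=S, B4=T, B5=F, B6=S, B7=T, B8=S
test 2 (c=8, w=5, z=1) fires B2->S, B1->F, B4->T, B6->S, B5->F, B8->S, B7->T; hits B1=F, B2=S, B4=T, B5=F, B6=S, B7=T, B8=S
test 3 (c=2, w=3, z=1) fires B2->S, B1->F, B4->T, B6->E, B5->F, B8->E, B7->F; hits B1=F, B2=S, B4=T, B5=F, B6=E, B7=F, B8=E
test 4 (c=3, w=4, z=1) fires B2->S, B1->F, B4->T, B6->S, B5->F, B8->S, B7->T; hits B1=F, B2=S, B4=T, B5=F, B6=S, B7=T, B8=S
test 5 (c=2, w=4, z=1) fires B2->S, B1->F, B4->T, B6->S, B5->F, B8->S, B7->T; hits B1=F, B2=S, B4=T, B5=F, B6=S, B7=T, B8=S
test 6 (c=8, w=5, z=2) fires B2->E, B3->E, B1->F, B4->T, B6->S, B5->F, B8->S, B7->T; hits B1=F, B2=E, B3=E, B4=T, B5=F, B6=S, B7=T, B8=S
union over the pool: B1=F, B2=S, B2=E, B3=E, B4=T, B5=F, B6=S, B6=E, B7=T, B7=F, B8=S, B8=E
uncovered (4 of 16): B1=T, B3=S, B4=F, B5=T
Answer: B1=T, B3=S, B4=F, B5=T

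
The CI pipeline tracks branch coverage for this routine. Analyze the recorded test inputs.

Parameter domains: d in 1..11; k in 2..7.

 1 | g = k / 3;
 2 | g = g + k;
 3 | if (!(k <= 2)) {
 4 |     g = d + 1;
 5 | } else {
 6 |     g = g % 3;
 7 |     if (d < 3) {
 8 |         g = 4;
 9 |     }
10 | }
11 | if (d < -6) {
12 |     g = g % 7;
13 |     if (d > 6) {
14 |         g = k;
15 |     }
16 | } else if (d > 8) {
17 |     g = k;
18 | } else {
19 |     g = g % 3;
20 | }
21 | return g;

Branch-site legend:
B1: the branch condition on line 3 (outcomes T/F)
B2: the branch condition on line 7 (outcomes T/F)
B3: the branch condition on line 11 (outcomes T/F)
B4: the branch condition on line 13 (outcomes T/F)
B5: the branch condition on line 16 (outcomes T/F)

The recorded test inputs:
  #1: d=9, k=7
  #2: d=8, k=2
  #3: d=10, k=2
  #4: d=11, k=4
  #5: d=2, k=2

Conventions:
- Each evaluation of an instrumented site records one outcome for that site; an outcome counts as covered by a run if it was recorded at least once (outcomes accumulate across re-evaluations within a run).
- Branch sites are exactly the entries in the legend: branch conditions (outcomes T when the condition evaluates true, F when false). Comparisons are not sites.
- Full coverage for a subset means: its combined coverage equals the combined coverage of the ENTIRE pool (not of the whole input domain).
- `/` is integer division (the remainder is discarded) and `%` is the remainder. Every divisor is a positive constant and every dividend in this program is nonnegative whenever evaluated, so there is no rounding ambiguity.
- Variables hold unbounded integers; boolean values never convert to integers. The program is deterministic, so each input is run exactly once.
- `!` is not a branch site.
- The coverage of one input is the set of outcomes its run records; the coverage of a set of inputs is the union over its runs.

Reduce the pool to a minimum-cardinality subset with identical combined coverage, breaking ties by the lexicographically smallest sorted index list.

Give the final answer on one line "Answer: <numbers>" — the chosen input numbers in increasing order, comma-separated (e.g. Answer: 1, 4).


#1 (d=9, k=7) -> B1->T, B3->F, B5->T; covered: B1=T, B3=F, B5=T
#2 (d=8, k=2) -> B1->F, B2->F, B3->F, B5->F; covered: B1=F, B2=F, B3=F, B5=F
#3 (d=10, k=2) -> B1->F, B2->F, B3->F, B5->T; covered: B1=F, B2=F, B3=F, B5=T
#4 (d=11, k=4) -> B1->T, B3->F, B5->T; covered: B1=T, B3=F, B5=T
#5 (d=2, k=2) -> B1->F, B2->T, B3->F, B5->F; covered: B1=F, B2=T, B3=F, B5=F
the full pool covers 7 outcomes: B1=T, B1=F, B2=T, B2=F, B3=F, B5=T, B5=F
every size-1 subset falls short of the 7 outcomes (best: 4/7)
every size-2 subset falls short of the 7 outcomes (best: 6/7)
the canonical winner is {1, 2, 5}: size 3, full 7-outcome coverage, earliest index list among size-3 covers
Answer: 1, 2, 5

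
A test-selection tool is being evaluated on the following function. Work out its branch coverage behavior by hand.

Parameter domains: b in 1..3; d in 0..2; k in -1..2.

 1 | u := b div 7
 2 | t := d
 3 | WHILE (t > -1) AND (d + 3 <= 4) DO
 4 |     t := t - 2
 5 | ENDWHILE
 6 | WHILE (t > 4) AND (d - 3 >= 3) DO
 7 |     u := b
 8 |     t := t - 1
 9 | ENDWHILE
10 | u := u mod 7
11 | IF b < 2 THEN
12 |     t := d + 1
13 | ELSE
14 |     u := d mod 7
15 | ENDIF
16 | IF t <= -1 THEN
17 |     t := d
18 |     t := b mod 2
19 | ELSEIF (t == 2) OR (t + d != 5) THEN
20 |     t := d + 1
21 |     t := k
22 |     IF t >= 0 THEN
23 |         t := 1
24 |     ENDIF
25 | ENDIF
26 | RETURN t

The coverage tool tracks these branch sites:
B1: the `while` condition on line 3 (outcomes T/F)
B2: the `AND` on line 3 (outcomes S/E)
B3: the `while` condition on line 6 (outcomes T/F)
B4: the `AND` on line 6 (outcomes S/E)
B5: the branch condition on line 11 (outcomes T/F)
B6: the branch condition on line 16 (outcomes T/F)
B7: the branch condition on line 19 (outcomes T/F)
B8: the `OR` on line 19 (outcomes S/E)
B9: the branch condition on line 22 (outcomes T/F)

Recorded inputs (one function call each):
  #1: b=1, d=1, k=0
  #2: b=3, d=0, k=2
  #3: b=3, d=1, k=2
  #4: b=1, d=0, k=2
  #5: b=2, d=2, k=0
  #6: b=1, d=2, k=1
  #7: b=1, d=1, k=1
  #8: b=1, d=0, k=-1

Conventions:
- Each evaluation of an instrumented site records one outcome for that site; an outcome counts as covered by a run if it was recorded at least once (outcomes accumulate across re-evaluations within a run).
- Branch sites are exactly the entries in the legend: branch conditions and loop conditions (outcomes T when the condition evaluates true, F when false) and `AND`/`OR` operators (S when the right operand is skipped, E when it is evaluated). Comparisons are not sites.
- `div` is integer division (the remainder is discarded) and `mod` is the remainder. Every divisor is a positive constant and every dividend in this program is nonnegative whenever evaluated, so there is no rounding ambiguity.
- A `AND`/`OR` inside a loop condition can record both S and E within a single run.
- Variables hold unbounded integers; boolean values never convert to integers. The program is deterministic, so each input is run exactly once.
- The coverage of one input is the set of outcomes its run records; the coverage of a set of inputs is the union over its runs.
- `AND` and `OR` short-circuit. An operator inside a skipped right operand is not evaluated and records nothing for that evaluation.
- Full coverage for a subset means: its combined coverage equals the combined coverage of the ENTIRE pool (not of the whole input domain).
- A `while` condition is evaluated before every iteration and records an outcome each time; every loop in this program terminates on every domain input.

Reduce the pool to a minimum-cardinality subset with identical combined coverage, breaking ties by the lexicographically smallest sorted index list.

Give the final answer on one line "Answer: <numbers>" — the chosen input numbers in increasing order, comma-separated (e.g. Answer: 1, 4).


input #1 (b=1, d=1, k=0): covers B1=T, B1=F, B2=S, B2=E, B3=F, B4=S, B5=T, B6=F, B7=T, B8=S, B9=T
input #2 (b=3, d=0, k=2): covers B1=T, B1=F, B2=S, B2=E, B3=F, B4=S, B5=F, B6=T
input #3 (b=3, d=1, k=2): covers B1=T, B1=F, B2=S, B2=E, B3=F, B4=S, B5=F, B6=T
input #4 (b=1, d=0, k=2): covers B1=T, B1=F, B2=S, B2=E, B3=F, B4=S, B5=T, B6=F, B7=T, B8=E, B9=T
input #5 (b=2, d=2, k=0): covers B1=F, B2=E, B3=F, B4=S, B5=F, B6=F, B7=T, B8=S, B9=T
input #6 (b=1, d=2, k=1): covers B1=F, B2=E, B3=F, B4=S, B5=T, B6=F, B7=F, B8=E
input #7 (b=1, d=1, k=1): covers B1=T, B1=F, B2=S, B2=E, B3=F, B4=S, B5=T, B6=F, B7=T, B8=S, B9=T
input #8 (b=1, d=0, k=-1): covers B1=T, B1=F, B2=S, B2=E, B3=F, B4=S, B5=T, B6=F, B7=T, B8=E, B9=F
union over all inputs: B1=T, B1=F, B2=S, B2=E, B3=F, B4=S, B5=T, B5=F, B6=T, B6=F, B7=T, B7=F, B8=S, B8=E, B9=T, B9=F (16 outcomes)
every size-1 subset falls short of the 16 outcomes (best: 11/16)
every size-2 subset falls short of the 16 outcomes (best: 14/16)
every size-3 subset falls short of the 16 outcomes (best: 15/16)
inputs {1, 2, 6, 8} (size 4) cover everything; no size-4 subset with a lexicographically smaller index list covers all 16
Answer: 1, 2, 6, 8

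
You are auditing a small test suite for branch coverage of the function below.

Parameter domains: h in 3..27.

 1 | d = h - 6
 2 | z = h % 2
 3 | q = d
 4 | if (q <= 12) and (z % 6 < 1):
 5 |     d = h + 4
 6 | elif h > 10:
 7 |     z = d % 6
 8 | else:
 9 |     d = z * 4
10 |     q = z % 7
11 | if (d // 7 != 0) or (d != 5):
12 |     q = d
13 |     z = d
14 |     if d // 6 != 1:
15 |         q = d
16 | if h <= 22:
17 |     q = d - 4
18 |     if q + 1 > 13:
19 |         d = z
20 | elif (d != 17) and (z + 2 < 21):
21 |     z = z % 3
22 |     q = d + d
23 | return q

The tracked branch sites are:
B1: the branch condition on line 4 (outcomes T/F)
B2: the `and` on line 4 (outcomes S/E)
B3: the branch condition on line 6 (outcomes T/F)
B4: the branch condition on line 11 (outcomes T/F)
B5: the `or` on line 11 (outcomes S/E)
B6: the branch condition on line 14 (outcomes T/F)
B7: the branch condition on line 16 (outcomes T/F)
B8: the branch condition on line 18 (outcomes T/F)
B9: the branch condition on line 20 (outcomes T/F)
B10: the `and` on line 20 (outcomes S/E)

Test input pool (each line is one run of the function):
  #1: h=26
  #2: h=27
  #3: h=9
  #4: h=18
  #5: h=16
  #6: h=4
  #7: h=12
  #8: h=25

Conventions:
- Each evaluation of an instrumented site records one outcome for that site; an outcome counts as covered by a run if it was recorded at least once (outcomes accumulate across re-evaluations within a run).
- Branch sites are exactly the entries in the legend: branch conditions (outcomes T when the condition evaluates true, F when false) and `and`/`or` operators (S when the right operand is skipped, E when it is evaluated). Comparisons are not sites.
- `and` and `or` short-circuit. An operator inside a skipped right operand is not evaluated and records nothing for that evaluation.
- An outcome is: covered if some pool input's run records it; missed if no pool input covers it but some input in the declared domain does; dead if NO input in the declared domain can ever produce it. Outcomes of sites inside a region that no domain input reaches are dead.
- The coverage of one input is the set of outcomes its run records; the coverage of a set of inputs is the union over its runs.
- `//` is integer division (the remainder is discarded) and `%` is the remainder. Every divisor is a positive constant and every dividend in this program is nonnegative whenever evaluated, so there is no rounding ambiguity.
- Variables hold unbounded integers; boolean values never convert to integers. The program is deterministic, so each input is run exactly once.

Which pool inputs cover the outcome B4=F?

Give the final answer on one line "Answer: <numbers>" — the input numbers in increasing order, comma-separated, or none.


input #1 (h=26): misses B4=F
input #2 (h=27): misses B4=F
input #3 (h=9): misses B4=F
input #4 (h=18): misses B4=F
input #5 (h=16): misses B4=F
input #6 (h=4): misses B4=F
input #7 (h=12): misses B4=F
input #8 (h=25): misses B4=F
Answer: none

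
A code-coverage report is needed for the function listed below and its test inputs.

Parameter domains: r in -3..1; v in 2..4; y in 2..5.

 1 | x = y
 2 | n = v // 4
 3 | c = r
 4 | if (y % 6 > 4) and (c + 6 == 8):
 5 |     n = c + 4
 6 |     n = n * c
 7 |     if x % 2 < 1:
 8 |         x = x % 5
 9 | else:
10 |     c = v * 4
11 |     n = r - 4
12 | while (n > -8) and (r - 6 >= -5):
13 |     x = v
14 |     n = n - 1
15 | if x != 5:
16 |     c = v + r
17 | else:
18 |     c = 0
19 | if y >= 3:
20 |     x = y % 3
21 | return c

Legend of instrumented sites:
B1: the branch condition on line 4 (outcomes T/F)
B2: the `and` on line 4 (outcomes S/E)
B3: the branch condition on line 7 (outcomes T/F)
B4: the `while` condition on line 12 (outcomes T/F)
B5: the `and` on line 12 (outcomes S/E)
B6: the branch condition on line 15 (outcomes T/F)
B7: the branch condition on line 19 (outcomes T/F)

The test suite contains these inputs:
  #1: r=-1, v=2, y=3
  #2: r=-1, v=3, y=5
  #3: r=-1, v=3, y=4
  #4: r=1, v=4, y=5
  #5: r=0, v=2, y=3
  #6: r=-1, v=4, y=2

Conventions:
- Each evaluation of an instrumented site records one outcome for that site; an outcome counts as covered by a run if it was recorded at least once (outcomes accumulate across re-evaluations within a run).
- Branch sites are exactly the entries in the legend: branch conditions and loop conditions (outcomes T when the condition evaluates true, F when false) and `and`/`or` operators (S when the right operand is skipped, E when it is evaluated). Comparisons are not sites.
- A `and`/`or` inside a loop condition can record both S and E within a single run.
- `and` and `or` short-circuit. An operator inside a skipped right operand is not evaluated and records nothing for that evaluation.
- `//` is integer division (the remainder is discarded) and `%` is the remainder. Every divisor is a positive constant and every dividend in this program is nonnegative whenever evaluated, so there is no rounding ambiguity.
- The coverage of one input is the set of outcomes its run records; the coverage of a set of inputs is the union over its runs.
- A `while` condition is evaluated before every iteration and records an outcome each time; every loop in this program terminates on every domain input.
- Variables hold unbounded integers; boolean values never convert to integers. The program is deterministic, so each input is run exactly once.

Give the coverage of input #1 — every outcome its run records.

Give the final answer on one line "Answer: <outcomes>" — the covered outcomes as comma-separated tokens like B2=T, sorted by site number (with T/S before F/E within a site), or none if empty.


Running input #1 (r=-1, v=2, y=3), event by event:
  B2->S, B1->F, B5->E, B4->F, B6->T, B7->T
deduplicating events, the covered set is: B1=F, B2=S, B4=F, B5=E, B6=T, B7=T
Answer: B1=F, B2=S, B4=F, B5=E, B6=T, B7=T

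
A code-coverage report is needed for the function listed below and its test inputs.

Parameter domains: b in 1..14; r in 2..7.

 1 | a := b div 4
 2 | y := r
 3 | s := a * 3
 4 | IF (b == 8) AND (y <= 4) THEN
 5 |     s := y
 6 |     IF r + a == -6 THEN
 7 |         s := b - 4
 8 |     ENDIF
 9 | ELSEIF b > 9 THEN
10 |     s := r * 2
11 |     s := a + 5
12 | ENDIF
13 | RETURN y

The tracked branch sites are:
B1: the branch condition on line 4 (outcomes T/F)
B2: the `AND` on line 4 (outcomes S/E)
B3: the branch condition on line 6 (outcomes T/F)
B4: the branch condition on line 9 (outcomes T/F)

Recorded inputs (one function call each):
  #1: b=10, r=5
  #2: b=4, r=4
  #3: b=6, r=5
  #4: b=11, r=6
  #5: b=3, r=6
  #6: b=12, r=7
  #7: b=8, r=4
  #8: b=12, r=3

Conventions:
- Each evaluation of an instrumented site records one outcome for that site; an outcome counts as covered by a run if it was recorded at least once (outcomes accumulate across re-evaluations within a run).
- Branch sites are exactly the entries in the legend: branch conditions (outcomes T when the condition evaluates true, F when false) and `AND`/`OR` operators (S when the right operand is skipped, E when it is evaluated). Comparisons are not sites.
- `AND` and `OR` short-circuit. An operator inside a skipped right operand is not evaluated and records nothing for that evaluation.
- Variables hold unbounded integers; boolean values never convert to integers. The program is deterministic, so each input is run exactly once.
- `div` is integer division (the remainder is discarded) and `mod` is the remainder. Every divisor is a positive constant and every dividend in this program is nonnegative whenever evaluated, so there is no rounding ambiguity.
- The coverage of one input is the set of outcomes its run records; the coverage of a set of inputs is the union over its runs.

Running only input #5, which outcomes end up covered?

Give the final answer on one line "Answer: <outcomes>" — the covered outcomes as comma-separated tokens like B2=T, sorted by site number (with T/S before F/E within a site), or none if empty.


Running input #5 (b=3, r=6), event by event:
  B2->S, B1->F, B4->F
as a set, this run covers: B1=F, B2=S, B4=F
Answer: B1=F, B2=S, B4=F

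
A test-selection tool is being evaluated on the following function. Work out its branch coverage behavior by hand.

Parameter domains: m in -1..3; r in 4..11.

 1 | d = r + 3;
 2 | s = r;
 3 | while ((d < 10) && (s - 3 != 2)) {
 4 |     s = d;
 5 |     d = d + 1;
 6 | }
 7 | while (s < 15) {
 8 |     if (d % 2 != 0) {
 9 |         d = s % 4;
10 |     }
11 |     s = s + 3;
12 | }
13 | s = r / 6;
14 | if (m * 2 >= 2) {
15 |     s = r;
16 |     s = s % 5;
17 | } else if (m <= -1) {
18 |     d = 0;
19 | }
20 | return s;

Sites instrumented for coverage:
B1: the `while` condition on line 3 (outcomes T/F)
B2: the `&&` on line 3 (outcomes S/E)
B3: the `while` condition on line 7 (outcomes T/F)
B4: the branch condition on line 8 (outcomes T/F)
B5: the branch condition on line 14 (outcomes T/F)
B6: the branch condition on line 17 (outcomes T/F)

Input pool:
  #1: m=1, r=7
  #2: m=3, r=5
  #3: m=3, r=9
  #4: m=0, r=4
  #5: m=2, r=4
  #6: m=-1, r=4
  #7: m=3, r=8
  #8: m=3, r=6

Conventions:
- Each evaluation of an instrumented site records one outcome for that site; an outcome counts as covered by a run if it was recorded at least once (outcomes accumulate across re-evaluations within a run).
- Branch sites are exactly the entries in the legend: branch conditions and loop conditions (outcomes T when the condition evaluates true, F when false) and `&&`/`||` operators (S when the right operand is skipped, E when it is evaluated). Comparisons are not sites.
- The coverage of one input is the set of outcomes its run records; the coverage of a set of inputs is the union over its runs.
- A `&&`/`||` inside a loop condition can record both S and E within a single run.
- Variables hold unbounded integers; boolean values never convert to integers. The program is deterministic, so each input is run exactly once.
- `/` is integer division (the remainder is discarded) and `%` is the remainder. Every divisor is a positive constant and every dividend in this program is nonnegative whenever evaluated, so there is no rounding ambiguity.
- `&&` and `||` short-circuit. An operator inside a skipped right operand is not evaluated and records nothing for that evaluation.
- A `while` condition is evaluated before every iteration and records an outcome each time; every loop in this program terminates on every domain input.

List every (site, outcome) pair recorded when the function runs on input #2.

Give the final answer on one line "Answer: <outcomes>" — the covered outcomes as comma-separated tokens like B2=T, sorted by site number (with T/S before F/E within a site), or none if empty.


Simulating input #2 (m=3, r=5) step by step:
  B2->E, B1->F, B3->T, B4->F, B3->T, B4->F, B3->T, B4->F, B3->T, B4->F
  B3->F, B5->T
as a set, this run covers: B1=F, B2=E, B3=T, B3=F, B4=F, B5=T
Answer: B1=F, B2=E, B3=T, B3=F, B4=F, B5=T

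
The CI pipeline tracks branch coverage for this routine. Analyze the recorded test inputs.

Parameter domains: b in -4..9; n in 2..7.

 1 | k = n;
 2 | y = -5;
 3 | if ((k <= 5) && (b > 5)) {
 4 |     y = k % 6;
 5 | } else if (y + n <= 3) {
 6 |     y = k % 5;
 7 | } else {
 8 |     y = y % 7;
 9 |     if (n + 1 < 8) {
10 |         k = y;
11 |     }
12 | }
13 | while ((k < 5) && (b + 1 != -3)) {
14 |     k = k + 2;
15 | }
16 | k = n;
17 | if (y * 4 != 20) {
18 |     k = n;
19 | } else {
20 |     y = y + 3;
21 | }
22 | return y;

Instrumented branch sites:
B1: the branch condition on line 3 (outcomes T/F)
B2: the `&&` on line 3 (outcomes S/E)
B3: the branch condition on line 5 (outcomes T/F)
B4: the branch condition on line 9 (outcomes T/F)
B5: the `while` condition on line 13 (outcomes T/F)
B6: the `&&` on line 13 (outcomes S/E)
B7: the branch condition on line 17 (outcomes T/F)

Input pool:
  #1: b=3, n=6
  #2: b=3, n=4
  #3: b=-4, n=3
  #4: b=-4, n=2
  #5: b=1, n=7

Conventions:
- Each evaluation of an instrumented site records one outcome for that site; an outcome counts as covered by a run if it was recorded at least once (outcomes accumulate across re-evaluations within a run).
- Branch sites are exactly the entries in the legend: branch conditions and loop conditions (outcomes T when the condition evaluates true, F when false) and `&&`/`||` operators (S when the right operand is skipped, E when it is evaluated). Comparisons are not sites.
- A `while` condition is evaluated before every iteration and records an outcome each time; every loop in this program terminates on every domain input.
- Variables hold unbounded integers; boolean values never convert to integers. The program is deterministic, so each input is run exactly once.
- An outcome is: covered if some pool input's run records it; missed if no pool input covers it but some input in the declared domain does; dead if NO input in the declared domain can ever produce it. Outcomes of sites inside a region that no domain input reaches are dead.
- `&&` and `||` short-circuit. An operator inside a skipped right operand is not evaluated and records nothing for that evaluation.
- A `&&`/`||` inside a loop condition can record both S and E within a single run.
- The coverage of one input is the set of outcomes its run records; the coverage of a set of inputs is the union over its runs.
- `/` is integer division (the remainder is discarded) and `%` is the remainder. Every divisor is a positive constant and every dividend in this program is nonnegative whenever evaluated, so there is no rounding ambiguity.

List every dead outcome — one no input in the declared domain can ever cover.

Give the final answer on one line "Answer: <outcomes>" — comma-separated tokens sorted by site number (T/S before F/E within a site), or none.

exhaustive pass over the 84-input domain:
  B3=F: no domain input ever produces it -> dead
  B4=T: no domain input ever produces it -> dead
  B4=F: no domain input ever produces it -> dead
  reachable outcomes have witnesses, e.g. B1=T (e.g. b=6, n=2), B1=F (e.g. b=-4, n=2), B2=S (e.g. b=-4, n=6), B2=E (e.g. b=-4, n=2)

Answer: B3=F, B4=T, B4=F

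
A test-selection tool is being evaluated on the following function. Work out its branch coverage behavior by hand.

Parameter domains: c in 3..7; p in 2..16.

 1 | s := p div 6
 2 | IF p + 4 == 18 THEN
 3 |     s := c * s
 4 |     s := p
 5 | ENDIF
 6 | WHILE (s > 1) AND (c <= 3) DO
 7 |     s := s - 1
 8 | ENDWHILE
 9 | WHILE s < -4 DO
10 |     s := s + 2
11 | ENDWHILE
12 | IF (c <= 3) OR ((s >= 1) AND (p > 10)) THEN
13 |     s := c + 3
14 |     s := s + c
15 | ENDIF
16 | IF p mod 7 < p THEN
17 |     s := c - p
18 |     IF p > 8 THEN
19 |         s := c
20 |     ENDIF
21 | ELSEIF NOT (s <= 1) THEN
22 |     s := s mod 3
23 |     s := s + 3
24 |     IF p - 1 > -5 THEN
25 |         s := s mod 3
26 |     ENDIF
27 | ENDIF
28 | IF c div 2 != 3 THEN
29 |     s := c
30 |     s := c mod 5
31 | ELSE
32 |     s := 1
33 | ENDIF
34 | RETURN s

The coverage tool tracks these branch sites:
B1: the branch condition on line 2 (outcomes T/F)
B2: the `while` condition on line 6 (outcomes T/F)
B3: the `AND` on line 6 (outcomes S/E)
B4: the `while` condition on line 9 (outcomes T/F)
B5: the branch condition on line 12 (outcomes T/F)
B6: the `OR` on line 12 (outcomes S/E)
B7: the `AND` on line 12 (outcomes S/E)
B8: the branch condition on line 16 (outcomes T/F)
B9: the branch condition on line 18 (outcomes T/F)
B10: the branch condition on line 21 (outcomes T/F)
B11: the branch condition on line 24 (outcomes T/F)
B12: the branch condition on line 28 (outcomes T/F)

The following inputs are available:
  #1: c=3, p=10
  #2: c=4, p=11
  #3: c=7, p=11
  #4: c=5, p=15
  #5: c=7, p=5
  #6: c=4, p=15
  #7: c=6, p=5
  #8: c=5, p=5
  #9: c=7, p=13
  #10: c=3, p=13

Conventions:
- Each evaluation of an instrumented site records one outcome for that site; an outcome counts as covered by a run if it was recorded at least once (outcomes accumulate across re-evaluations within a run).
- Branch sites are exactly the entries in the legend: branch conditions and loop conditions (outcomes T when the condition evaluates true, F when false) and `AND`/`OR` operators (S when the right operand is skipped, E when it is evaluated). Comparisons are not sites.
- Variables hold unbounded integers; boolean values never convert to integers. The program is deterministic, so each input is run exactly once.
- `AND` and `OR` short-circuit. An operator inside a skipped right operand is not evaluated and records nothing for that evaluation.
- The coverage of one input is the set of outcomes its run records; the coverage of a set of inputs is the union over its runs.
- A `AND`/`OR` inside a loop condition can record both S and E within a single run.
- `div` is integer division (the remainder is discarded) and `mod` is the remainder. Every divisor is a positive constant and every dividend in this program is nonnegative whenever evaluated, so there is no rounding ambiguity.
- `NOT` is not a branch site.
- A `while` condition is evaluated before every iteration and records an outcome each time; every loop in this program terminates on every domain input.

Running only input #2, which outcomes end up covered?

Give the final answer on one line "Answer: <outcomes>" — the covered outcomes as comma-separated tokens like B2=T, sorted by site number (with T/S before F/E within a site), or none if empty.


Running input #2 (c=4, p=11), event by event:
  B1->F, B3->S, B2->F, B4->F, B6->E, B7->E, B5->T, B8->T, B9->T, B12->T
as a set, this run covers: B1=F, B2=F, B3=S, B4=F, B5=T, B6=E, B7=E, B8=T, B9=T, B12=T
Answer: B1=F, B2=F, B3=S, B4=F, B5=T, B6=E, B7=E, B8=T, B9=T, B12=T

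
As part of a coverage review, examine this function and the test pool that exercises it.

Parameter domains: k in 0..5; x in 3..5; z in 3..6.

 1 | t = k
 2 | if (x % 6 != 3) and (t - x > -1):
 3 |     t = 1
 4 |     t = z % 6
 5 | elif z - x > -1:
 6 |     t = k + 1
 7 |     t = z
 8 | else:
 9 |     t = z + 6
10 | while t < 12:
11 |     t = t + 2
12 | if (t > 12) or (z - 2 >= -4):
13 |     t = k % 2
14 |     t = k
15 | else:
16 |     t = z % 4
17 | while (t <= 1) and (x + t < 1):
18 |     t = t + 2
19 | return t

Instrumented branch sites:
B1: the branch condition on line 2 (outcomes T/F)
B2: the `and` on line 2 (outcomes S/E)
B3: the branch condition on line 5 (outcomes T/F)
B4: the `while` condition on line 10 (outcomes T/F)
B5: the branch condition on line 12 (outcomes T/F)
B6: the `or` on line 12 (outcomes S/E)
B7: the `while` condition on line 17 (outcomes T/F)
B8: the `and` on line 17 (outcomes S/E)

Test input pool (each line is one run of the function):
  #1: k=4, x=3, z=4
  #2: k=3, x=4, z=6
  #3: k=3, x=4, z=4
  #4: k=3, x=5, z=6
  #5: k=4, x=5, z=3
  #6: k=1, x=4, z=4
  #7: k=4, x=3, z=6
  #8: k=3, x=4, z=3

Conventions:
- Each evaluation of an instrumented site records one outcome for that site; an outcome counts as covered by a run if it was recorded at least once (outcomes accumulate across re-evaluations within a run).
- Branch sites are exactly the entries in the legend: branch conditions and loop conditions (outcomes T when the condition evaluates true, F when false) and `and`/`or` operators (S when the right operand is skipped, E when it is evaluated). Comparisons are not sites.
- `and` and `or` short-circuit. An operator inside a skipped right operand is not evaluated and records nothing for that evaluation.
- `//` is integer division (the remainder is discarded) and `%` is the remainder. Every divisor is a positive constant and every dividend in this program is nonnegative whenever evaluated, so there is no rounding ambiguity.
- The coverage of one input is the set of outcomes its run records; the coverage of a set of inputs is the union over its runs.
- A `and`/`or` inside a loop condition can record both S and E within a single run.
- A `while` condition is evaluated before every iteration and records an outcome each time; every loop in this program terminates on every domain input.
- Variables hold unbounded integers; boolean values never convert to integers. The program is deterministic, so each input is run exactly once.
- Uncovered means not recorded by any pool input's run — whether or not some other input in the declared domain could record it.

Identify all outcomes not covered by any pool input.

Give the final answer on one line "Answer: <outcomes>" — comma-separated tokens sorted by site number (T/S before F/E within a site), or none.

run #1 (k=4, x=3, z=4) records B1=F, B2=S, B3=T, B4=T, B4=F, B5=T, B6=E, B7=F, B8=S
run #2 (k=3, x=4, z=6) records B1=F, B2=E, B3=T, B4=T, B4=F, B5=T, B6=E, B7=F, B8=S
run #3 (k=3, x=4, z=4) records B1=F, B2=E, B3=T, B4=T, B4=F, B5=T, B6=E, B7=F, B8=S
run #4 (k=3, x=5, z=6) records B1=F, B2=E, B3=T, B4=T, B4=F, B5=T, B6=E, B7=F, B8=S
run #5 (k=4, x=5, z=3) records B1=F, B2=E, B3=F, B4=T, B4=F, B5=T, B6=S, B7=F, B8=S
run #6 (k=1, x=4, z=4) records B1=F, B2=E, B3=T, B4=T, B4=F, B5=T, B6=E, B7=F, B8=E
run #7 (k=4, x=3, z=6) records B1=F, B2=S, B3=T, B4=T, B4=F, B5=T, B6=E, B7=F, B8=S
run #8 (k=3, x=4, z=3) records B1=F, B2=E, B3=F, B4=T, B4=F, B5=T, B6=S, B7=F, B8=S
union over the pool: B1=F, B2=S, B2=E, B3=T, B3=F, B4=T, B4=F, B5=T, B6=S, B6=E, B7=F, B8=S, B8=E
uncovered (3 of 16): B1=T, B5=F, B7=T

Answer: B1=T, B5=F, B7=T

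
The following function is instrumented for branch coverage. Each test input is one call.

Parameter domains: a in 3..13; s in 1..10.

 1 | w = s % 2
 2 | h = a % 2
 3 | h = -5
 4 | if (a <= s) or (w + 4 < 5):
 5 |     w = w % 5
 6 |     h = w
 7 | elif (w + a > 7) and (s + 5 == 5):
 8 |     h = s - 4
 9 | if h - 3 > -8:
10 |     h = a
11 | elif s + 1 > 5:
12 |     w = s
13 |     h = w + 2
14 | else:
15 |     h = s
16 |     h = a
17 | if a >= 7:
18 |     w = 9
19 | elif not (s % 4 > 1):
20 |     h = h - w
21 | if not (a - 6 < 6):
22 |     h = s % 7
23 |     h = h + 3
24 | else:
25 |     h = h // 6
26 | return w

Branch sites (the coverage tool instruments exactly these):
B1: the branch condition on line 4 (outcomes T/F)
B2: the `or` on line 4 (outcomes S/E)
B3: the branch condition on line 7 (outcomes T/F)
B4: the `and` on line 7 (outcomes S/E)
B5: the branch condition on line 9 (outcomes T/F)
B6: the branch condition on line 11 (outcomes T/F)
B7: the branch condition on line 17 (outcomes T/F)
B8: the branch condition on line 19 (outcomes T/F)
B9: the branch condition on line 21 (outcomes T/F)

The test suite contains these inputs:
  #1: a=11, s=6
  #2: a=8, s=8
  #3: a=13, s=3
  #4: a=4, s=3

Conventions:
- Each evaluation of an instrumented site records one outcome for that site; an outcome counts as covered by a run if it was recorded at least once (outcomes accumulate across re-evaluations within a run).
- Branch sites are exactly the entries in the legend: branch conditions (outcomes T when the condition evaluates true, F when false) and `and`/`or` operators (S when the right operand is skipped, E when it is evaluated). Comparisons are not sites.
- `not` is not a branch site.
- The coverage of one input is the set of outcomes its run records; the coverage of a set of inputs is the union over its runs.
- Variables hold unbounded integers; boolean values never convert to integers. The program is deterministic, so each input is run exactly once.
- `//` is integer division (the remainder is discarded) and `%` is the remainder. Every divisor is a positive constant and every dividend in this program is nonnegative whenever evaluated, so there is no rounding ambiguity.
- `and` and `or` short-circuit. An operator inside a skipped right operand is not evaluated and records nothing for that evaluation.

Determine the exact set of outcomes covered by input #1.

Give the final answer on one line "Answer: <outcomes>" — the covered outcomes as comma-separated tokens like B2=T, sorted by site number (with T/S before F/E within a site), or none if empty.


Event log for input #1 (a=11, s=6):
  B2->E, B1->T, B5->T, B7->T, B9->F
as a set, this run covers: B1=T, B2=E, B5=T, B7=T, B9=F
Answer: B1=T, B2=E, B5=T, B7=T, B9=F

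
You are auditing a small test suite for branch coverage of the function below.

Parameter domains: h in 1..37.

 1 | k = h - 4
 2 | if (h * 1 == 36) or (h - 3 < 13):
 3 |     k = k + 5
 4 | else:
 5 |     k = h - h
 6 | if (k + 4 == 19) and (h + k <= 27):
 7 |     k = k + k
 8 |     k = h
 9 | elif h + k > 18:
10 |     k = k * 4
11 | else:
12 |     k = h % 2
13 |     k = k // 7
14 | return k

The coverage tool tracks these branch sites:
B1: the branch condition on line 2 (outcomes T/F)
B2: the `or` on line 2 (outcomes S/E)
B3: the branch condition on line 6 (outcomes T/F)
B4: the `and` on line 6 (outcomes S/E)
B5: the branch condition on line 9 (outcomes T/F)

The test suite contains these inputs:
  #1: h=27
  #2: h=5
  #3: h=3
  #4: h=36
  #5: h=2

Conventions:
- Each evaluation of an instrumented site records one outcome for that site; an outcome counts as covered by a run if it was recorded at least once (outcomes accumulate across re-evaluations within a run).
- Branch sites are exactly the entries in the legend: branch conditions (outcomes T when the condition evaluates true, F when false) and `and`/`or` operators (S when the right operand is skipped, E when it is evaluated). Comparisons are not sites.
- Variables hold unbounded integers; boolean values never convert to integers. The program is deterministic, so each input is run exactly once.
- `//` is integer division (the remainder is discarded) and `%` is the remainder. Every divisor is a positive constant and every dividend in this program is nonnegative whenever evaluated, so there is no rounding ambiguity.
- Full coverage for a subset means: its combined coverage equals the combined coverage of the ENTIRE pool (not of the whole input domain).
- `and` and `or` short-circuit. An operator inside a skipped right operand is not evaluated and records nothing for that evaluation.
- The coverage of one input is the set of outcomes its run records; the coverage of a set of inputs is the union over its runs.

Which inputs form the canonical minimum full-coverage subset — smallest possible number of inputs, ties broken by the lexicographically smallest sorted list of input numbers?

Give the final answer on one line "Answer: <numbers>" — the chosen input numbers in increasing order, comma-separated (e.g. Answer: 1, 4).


input #1 (h=27): covers B1=F, B2=E, B3=F, B4=S, B5=T
input #2 (h=5): covers B1=T, B2=E, B3=F, B4=S, B5=F
input #3 (h=3): covers B1=T, B2=E, B3=F, B4=S, B5=F
input #4 (h=36): covers B1=T, B2=S, B3=F, B4=S, B5=T
input #5 (h=2): covers B1=T, B2=E, B3=F, B4=S, B5=F
pool-wide coverage (8 outcomes): B1=T, B1=F, B2=S, B2=E, B3=F, B4=S, B5=T, B5=F
every size-1 subset falls short of the 8 outcomes (best: 5/8)
every size-2 subset falls short of the 8 outcomes (best: 7/8)
at size 3, {1, 2, 4} reaches all 8 outcomes; every lexicographically earlier size-3 subset fails
Answer: 1, 2, 4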